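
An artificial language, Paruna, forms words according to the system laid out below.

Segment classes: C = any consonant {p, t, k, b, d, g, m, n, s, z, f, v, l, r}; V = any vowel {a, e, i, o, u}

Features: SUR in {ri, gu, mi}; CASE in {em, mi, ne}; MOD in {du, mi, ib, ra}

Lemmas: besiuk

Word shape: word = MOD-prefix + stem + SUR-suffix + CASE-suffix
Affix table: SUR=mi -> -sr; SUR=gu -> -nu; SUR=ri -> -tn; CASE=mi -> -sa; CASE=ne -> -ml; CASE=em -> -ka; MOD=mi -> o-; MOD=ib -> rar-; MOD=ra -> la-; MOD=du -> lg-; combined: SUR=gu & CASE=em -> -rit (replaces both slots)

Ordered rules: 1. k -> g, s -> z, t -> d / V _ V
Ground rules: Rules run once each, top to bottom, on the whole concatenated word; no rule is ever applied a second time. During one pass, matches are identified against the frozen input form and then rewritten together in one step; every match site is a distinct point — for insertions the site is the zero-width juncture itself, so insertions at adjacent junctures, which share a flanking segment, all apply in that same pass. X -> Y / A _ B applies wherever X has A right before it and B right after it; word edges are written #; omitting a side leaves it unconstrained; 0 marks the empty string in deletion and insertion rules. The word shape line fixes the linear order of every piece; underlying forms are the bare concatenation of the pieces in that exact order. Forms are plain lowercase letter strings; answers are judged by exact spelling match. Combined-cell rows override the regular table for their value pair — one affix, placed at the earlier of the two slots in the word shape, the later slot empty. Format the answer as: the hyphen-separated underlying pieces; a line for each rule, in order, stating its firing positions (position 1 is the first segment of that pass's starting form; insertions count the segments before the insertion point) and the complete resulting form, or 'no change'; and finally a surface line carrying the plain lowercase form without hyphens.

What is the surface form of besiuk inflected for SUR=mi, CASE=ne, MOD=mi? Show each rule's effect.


underlying: o-besiuk-sr-ml
1. k -> g, s -> z, t -> d / V _ V: fires at position(s) 4: obeziuksrml
surface: obeziuksrml


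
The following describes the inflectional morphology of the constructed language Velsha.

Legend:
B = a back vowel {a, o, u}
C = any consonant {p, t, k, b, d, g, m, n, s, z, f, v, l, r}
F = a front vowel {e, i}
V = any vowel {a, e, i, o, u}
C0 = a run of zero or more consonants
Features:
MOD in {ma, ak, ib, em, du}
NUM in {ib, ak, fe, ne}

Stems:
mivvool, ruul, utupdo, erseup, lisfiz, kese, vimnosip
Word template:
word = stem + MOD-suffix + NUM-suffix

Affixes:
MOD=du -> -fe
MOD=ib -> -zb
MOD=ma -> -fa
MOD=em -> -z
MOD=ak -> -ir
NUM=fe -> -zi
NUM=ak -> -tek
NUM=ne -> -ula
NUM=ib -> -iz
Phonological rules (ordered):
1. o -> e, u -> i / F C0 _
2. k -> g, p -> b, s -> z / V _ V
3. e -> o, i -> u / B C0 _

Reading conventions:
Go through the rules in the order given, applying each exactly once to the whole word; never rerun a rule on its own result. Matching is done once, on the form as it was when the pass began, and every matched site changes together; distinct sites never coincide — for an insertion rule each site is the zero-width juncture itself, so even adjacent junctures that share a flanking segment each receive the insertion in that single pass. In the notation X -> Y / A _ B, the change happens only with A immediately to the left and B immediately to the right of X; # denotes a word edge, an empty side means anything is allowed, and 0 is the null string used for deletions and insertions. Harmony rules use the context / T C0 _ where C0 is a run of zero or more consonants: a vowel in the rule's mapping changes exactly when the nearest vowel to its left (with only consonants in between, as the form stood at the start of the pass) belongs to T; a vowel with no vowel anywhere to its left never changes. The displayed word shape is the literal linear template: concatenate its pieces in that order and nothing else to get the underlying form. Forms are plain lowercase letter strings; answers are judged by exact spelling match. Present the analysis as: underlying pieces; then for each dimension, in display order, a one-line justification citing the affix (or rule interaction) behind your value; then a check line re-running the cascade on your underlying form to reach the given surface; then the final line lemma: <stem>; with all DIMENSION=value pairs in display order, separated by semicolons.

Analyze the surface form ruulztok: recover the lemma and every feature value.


underlying: ruul-z-tek
MOD=em - signalled by the affix -z
NUM=ak - signalled by the affix -tek
check: ruulztek -> ruulztek -> ruulztek -> ruulztok
lemma: ruul; MOD=em; NUM=ak


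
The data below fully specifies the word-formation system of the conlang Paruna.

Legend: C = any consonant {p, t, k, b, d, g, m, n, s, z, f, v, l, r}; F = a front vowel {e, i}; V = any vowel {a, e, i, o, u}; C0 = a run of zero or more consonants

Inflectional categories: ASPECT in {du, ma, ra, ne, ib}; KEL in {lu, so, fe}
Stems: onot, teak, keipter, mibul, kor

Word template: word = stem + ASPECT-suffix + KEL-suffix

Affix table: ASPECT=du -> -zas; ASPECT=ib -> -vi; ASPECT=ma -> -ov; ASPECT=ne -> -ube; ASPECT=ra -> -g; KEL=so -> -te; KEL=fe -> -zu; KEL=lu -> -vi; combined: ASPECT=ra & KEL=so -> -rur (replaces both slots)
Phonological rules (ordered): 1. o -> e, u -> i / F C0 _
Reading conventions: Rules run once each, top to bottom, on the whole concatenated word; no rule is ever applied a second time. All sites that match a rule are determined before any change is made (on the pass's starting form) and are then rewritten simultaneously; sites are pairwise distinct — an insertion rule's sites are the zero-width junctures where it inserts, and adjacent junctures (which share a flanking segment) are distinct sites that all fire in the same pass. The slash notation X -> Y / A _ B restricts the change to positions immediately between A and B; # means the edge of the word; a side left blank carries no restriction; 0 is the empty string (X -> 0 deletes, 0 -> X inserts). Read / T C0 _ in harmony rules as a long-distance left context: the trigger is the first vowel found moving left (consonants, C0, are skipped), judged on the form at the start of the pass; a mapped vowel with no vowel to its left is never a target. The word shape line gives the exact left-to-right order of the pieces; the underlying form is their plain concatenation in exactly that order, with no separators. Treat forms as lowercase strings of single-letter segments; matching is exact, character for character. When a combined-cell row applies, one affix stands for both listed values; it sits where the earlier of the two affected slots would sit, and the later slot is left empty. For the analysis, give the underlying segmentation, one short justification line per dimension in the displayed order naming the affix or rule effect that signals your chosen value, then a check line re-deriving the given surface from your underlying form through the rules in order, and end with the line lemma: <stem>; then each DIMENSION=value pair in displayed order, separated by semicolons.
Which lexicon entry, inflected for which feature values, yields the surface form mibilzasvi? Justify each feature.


underlying: mibul-zas-vi
ASPECT=du - signalled by the affix -zas
KEL=lu - signalled by the affix -vi
check: mibulzasvi -> mibilzasvi
lemma: mibul; ASPECT=du; KEL=lu


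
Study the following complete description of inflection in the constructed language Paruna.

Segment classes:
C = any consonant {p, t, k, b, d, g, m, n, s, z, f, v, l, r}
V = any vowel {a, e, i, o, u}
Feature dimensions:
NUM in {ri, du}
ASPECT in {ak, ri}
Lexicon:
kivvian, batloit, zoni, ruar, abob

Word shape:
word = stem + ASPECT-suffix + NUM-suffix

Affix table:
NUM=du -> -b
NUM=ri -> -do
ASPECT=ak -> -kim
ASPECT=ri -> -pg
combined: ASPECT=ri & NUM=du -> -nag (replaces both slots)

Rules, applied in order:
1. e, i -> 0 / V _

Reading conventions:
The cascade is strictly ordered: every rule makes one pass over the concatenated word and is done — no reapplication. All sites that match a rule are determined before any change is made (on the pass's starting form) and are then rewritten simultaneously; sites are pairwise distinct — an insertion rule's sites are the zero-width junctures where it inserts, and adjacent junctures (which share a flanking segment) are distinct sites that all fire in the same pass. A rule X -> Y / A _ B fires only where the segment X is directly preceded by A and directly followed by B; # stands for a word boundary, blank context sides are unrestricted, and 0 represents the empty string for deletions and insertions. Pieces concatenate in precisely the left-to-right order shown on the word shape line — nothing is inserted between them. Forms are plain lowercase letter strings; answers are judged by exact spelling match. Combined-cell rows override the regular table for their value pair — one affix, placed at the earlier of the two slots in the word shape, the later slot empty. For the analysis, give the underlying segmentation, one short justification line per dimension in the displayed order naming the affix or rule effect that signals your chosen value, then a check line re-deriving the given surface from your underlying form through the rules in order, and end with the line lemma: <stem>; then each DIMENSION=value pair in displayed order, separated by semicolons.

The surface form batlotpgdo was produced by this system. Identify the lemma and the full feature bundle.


underlying: batloit-pg-do
NUM=ri - signalled by the affix -do
ASPECT=ri - signalled by the affix -pg
check: batloitpgdo -> batlotpgdo
lemma: batloit; NUM=ri; ASPECT=ri


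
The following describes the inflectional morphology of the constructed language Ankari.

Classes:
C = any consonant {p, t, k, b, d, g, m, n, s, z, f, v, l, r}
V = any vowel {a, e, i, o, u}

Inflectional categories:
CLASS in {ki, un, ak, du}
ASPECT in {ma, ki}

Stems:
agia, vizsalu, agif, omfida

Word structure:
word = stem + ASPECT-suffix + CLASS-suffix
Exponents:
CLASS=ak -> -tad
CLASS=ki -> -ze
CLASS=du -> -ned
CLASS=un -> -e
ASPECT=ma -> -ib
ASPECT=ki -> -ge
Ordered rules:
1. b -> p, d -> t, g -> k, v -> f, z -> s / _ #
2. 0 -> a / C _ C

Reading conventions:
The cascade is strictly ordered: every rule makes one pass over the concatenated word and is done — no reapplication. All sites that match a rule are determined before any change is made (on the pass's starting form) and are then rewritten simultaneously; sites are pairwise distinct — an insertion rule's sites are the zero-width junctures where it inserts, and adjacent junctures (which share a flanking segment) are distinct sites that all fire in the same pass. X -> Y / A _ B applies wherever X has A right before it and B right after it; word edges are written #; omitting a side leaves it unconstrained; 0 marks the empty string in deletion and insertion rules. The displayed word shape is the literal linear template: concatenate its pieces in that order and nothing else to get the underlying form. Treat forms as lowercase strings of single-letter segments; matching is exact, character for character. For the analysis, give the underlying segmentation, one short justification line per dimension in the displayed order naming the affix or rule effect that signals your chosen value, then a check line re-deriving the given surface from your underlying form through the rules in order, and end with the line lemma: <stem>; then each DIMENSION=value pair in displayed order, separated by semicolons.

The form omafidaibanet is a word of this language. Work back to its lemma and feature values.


underlying: omfida-ib-ned
CLASS=du - signalled by the affix -ned
ASPECT=ma - signalled by the affix -ib
check: omfidaibned -> omfidaibnet -> omafidaibanet
lemma: omfida; CLASS=du; ASPECT=ma


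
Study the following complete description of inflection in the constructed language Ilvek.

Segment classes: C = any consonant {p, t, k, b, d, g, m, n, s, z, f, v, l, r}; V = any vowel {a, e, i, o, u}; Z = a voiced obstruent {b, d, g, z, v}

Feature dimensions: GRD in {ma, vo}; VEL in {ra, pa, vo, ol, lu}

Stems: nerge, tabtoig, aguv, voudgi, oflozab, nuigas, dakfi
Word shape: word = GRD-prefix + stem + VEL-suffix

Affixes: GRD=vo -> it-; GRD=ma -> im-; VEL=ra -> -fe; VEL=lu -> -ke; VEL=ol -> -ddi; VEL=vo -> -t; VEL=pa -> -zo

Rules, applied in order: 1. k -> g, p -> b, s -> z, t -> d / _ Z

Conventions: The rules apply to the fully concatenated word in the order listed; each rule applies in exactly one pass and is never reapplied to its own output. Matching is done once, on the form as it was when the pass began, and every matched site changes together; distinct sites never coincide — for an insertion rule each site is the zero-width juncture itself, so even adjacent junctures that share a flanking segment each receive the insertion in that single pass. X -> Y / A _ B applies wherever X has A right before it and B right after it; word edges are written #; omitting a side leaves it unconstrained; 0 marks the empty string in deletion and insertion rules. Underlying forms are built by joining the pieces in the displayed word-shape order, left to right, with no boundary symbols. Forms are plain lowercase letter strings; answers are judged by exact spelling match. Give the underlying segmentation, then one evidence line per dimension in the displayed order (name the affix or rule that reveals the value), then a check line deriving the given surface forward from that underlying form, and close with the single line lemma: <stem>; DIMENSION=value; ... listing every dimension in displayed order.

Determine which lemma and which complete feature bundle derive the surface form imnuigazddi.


underlying: im-nuigas-ddi
GRD=ma - signalled by the affix im-
VEL=ol - signalled by the affix -ddi
check: imnuigasddi -> imnuigazddi
lemma: nuigas; GRD=ma; VEL=ol


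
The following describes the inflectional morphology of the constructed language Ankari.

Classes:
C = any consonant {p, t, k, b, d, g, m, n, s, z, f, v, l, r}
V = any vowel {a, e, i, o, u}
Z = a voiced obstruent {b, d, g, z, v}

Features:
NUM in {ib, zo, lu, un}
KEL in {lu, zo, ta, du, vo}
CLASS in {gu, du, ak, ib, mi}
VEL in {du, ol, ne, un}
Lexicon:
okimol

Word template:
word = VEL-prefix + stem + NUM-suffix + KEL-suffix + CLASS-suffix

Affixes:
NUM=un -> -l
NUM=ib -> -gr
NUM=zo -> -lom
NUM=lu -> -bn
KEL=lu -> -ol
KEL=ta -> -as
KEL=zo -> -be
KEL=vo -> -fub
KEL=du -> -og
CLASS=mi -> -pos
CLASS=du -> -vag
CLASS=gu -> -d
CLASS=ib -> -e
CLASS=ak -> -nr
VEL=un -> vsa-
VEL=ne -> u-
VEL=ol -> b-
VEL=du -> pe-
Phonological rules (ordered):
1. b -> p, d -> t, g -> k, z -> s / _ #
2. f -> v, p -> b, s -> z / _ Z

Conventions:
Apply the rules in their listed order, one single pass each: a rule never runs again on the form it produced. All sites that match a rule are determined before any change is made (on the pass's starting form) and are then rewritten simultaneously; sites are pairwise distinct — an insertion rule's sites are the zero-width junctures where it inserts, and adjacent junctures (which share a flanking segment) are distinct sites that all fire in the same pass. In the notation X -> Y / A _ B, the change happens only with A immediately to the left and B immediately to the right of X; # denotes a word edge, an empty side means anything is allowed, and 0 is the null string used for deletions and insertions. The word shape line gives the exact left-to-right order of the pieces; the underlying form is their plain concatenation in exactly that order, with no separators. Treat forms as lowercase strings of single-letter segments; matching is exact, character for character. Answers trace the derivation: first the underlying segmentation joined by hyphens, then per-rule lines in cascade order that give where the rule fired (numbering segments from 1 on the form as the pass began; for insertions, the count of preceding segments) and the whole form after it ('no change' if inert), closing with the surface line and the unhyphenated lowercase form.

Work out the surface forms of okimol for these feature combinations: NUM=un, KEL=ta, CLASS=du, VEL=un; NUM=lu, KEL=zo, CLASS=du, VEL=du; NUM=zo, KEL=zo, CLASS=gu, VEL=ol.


cell NUM=un, KEL=ta, CLASS=du, VEL=un:
underlying: vsa-okimol-l-as-vag
1. b -> p, d -> t, g -> k, z -> s / _ #: fires at position(s) 15: vsaokimollasvak
2. f -> v, p -> b, s -> z / _ Z: fires at position(s) 12: vsaokimollazvak
surface: vsaokimollazvak

cell NUM=lu, KEL=zo, CLASS=du, VEL=du:
underlying: pe-okimol-bn-be-vag
1. b -> p, d -> t, g -> k, z -> s / _ #: fires at position(s) 15: peokimolbnbevak
2. f -> v, p -> b, s -> z / _ Z: no change
surface: peokimolbnbevak

cell NUM=zo, KEL=zo, CLASS=gu, VEL=ol:
underlying: b-okimol-lom-be-d
1. b -> p, d -> t, g -> k, z -> s / _ #: fires at position(s) 13: bokimollombet
2. f -> v, p -> b, s -> z / _ Z: no change
surface: bokimollombet


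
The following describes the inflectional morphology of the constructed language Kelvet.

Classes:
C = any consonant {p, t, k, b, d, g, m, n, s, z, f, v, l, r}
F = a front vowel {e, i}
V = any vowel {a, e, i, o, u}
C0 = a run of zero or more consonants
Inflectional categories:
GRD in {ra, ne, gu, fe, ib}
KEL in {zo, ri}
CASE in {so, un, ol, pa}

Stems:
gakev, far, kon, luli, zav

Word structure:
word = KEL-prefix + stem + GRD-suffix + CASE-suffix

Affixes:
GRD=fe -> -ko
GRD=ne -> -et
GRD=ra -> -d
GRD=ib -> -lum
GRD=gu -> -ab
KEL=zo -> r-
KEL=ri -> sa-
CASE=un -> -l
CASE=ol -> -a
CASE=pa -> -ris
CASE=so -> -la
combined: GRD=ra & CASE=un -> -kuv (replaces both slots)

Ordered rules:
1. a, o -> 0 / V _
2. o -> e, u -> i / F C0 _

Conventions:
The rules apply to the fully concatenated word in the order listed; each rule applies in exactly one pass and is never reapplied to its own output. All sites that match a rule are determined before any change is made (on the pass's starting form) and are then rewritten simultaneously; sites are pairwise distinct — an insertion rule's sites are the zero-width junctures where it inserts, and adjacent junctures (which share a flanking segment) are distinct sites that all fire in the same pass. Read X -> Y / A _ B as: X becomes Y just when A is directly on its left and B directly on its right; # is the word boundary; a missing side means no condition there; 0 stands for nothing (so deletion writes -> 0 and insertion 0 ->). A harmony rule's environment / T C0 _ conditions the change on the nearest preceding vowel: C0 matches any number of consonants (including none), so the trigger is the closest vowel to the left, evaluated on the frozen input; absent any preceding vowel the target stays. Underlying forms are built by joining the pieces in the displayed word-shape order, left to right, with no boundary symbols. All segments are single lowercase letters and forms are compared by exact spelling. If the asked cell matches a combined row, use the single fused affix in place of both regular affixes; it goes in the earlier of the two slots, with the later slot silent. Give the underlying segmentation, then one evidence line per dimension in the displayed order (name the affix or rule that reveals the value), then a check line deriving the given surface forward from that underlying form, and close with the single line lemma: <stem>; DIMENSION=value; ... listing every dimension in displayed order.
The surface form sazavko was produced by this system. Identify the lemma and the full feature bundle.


underlying: sa-zav-ko-a
GRD=fe - signalled by the affix -ko
KEL=ri - signalled by the affix sa-
CASE=ol - signalled by the affix -a
check: sazavkoa -> sazavko -> sazavko
lemma: zav; GRD=fe; KEL=ri; CASE=ol


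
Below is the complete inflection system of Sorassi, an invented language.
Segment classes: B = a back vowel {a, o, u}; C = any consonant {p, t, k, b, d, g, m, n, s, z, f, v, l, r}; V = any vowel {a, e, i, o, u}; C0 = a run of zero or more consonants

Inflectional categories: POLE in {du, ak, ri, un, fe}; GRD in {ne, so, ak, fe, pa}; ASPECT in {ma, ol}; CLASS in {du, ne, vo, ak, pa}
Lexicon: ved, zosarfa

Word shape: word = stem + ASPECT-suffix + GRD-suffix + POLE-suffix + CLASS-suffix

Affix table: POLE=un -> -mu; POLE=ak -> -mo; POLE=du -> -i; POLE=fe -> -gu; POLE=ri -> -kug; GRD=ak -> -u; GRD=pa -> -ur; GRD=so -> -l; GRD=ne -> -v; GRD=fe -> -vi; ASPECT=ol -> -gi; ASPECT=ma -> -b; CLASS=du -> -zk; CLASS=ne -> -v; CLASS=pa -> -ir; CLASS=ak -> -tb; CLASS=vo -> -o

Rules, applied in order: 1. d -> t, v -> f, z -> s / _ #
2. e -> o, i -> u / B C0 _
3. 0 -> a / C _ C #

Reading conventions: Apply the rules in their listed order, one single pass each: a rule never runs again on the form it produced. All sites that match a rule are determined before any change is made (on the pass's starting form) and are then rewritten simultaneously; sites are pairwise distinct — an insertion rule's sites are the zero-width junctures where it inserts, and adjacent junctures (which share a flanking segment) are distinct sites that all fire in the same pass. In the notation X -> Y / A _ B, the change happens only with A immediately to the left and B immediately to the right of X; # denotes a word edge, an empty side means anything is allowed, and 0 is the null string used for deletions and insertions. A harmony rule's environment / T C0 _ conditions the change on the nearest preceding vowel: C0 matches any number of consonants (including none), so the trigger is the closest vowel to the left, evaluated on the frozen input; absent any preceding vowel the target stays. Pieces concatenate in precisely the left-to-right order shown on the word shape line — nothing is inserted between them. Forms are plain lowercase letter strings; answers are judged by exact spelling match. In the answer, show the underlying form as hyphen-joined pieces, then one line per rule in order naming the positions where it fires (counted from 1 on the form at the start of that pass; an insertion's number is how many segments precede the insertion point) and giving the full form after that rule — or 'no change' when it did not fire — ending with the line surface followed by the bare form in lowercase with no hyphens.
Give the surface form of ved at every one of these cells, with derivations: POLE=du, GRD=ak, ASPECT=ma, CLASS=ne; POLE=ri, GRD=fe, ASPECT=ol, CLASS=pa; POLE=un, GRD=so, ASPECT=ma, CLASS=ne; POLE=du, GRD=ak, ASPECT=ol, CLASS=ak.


cell POLE=du, GRD=ak, ASPECT=ma, CLASS=ne:
underlying: ved-b-u-i-v
1. d -> t, v -> f, z -> s / _ #: fires at position(s) 7: vedbuif
2. e -> o, i -> u / B C0 _: fires at position(s) 6: vedbuuf
3. 0 -> a / C _ C #: no change
surface: vedbuuf

cell POLE=ri, GRD=fe, ASPECT=ol, CLASS=pa:
underlying: ved-gi-vi-kug-ir
1. d -> t, v -> f, z -> s / _ #: no change
2. e -> o, i -> u / B C0 _: fires at position(s) 11: vedgivikugur
3. 0 -> a / C _ C #: no change
surface: vedgivikugur

cell POLE=un, GRD=so, ASPECT=ma, CLASS=ne:
underlying: ved-b-l-mu-v
1. d -> t, v -> f, z -> s / _ #: fires at position(s) 8: vedblmuf
2. e -> o, i -> u / B C0 _: no change
3. 0 -> a / C _ C #: no change
surface: vedblmuf

cell POLE=du, GRD=ak, ASPECT=ol, CLASS=ak:
underlying: ved-gi-u-i-tb
1. d -> t, v -> f, z -> s / _ #: no change
2. e -> o, i -> u / B C0 _: fires at position(s) 7: vedgiuutb
3. 0 -> a / C _ C #: inserts after position(s) 8: vedgiuutab
surface: vedgiuutab


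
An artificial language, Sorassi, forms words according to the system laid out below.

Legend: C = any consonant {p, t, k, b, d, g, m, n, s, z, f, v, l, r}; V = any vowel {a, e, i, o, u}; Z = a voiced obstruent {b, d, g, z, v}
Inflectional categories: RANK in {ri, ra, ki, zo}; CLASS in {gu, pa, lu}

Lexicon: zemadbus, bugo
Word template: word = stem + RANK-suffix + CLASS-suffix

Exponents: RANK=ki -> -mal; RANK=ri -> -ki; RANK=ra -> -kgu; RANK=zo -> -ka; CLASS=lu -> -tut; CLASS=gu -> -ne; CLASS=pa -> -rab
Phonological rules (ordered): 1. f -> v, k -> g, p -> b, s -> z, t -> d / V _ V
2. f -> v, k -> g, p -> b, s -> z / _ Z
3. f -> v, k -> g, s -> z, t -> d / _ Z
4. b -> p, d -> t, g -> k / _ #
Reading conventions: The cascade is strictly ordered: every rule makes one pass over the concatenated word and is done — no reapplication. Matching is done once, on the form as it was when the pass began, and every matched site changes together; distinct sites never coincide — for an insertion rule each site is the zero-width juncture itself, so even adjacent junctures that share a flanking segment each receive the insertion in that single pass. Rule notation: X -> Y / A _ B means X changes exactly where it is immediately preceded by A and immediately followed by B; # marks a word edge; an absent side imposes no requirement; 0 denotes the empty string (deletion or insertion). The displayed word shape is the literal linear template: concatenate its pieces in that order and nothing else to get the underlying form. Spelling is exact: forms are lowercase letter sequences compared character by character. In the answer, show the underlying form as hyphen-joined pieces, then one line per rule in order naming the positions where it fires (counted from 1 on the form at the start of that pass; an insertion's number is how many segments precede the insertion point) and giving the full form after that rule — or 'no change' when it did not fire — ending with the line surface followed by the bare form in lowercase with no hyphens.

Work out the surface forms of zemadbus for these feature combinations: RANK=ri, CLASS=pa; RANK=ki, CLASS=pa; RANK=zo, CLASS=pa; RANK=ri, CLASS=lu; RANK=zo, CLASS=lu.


cell RANK=ri, CLASS=pa:
underlying: zemadbus-ki-rab
1. f -> v, k -> g, p -> b, s -> z, t -> d / V _ V: no change
2. f -> v, k -> g, p -> b, s -> z / _ Z: no change
3. f -> v, k -> g, s -> z, t -> d / _ Z: no change
4. b -> p, d -> t, g -> k / _ #: fires at position(s) 13: zemadbuskirap
surface: zemadbuskirap

cell RANK=ki, CLASS=pa:
underlying: zemadbus-mal-rab
1. f -> v, k -> g, p -> b, s -> z, t -> d / V _ V: no change
2. f -> v, k -> g, p -> b, s -> z / _ Z: no change
3. f -> v, k -> g, s -> z, t -> d / _ Z: no change
4. b -> p, d -> t, g -> k / _ #: fires at position(s) 14: zemadbusmalrap
surface: zemadbusmalrap

cell RANK=zo, CLASS=pa:
underlying: zemadbus-ka-rab
1. f -> v, k -> g, p -> b, s -> z, t -> d / V _ V: no change
2. f -> v, k -> g, p -> b, s -> z / _ Z: no change
3. f -> v, k -> g, s -> z, t -> d / _ Z: no change
4. b -> p, d -> t, g -> k / _ #: fires at position(s) 13: zemadbuskarap
surface: zemadbuskarap

cell RANK=ri, CLASS=lu:
underlying: zemadbus-ki-tut
1. f -> v, k -> g, p -> b, s -> z, t -> d / V _ V: fires at position(s) 11: zemadbuskidut
2. f -> v, k -> g, p -> b, s -> z / _ Z: no change
3. f -> v, k -> g, s -> z, t -> d / _ Z: no change
4. b -> p, d -> t, g -> k / _ #: no change
surface: zemadbuskidut

cell RANK=zo, CLASS=lu:
underlying: zemadbus-ka-tut
1. f -> v, k -> g, p -> b, s -> z, t -> d / V _ V: fires at position(s) 11: zemadbuskadut
2. f -> v, k -> g, p -> b, s -> z / _ Z: no change
3. f -> v, k -> g, s -> z, t -> d / _ Z: no change
4. b -> p, d -> t, g -> k / _ #: no change
surface: zemadbuskadut


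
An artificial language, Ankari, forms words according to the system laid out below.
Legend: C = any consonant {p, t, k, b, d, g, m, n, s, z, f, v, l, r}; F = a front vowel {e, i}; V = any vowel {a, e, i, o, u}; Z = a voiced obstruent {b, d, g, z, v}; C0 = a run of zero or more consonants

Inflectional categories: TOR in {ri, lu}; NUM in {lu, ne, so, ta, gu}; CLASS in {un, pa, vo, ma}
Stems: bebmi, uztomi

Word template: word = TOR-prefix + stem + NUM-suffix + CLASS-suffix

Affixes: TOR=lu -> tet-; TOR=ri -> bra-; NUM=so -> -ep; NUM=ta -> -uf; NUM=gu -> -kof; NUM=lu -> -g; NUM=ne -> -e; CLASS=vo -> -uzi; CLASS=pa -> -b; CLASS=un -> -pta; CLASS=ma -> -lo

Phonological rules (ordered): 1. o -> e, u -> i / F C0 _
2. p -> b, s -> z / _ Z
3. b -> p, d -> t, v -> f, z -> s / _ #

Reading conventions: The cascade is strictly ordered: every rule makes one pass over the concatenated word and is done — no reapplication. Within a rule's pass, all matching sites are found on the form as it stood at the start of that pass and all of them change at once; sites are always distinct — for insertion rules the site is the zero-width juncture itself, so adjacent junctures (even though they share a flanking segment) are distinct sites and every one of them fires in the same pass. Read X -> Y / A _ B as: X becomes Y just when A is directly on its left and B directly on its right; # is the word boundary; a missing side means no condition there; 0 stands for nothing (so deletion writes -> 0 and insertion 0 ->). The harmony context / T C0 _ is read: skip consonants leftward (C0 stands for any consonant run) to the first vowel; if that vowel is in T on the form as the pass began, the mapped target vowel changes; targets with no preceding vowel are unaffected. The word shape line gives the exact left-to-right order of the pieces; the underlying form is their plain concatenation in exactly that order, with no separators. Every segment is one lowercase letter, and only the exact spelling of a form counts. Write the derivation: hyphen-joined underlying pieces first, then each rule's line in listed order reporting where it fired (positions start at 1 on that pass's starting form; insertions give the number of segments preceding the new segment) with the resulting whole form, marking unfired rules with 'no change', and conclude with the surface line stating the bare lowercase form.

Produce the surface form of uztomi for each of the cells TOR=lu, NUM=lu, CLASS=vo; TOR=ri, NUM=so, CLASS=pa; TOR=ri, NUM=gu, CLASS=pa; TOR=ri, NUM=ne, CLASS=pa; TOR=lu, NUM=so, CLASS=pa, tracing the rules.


cell TOR=lu, NUM=lu, CLASS=vo:
underlying: tet-uztomi-g-uzi
1. o -> e, u -> i / F C0 _: fires at position(s) 4, 11: tetiztomigizi
2. p -> b, s -> z / _ Z: no change
3. b -> p, d -> t, v -> f, z -> s / _ #: no change
surface: tetiztomigizi

cell TOR=ri, NUM=so, CLASS=pa:
underlying: bra-uztomi-ep-b
1. o -> e, u -> i / F C0 _: no change
2. p -> b, s -> z / _ Z: fires at position(s) 11: brauztomiebb
3. b -> p, d -> t, v -> f, z -> s / _ #: fires at position(s) 12: brauztomiebp
surface: brauztomiebp

cell TOR=ri, NUM=gu, CLASS=pa:
underlying: bra-uztomi-kof-b
1. o -> e, u -> i / F C0 _: fires at position(s) 11: brauztomikefb
2. p -> b, s -> z / _ Z: no change
3. b -> p, d -> t, v -> f, z -> s / _ #: fires at position(s) 13: brauztomikefp
surface: brauztomikefp

cell TOR=ri, NUM=ne, CLASS=pa:
underlying: bra-uztomi-e-b
1. o -> e, u -> i / F C0 _: no change
2. p -> b, s -> z / _ Z: no change
3. b -> p, d -> t, v -> f, z -> s / _ #: fires at position(s) 11: brauztomiep
surface: brauztomiep

cell TOR=lu, NUM=so, CLASS=pa:
underlying: tet-uztomi-ep-b
1. o -> e, u -> i / F C0 _: fires at position(s) 4: tetiztomiepb
2. p -> b, s -> z / _ Z: fires at position(s) 11: tetiztomiebb
3. b -> p, d -> t, v -> f, z -> s / _ #: fires at position(s) 12: tetiztomiebp
surface: tetiztomiebp


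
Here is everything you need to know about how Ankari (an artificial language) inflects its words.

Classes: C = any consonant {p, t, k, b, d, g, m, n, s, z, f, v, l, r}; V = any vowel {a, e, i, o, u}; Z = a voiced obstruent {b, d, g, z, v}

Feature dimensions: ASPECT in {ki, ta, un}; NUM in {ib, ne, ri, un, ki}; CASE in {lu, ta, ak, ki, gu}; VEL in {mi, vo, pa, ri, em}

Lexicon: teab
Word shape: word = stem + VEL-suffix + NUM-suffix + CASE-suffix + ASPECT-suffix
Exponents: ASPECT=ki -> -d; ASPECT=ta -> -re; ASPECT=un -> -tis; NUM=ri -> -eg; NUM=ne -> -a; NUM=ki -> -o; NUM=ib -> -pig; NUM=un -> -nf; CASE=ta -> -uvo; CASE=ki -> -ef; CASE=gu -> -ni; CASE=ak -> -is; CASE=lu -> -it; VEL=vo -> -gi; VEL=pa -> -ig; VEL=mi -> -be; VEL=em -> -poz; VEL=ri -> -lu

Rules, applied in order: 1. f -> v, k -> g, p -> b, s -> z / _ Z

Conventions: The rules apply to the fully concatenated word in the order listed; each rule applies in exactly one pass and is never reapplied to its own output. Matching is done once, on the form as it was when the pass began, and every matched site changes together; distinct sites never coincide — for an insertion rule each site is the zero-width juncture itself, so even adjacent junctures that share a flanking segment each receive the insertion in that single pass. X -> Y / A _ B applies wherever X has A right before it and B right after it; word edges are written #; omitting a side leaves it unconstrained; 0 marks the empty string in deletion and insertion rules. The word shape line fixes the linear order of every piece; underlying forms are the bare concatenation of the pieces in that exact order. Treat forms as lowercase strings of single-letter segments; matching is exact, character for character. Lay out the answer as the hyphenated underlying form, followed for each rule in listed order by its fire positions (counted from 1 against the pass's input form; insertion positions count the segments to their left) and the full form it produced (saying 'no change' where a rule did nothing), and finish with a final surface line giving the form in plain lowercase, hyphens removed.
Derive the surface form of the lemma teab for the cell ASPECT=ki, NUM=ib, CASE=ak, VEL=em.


underlying: teab-poz-pig-is-d
1. f -> v, k -> g, p -> b, s -> z / _ Z: fires at position(s) 12: teabpozpigizd
surface: teabpozpigizd


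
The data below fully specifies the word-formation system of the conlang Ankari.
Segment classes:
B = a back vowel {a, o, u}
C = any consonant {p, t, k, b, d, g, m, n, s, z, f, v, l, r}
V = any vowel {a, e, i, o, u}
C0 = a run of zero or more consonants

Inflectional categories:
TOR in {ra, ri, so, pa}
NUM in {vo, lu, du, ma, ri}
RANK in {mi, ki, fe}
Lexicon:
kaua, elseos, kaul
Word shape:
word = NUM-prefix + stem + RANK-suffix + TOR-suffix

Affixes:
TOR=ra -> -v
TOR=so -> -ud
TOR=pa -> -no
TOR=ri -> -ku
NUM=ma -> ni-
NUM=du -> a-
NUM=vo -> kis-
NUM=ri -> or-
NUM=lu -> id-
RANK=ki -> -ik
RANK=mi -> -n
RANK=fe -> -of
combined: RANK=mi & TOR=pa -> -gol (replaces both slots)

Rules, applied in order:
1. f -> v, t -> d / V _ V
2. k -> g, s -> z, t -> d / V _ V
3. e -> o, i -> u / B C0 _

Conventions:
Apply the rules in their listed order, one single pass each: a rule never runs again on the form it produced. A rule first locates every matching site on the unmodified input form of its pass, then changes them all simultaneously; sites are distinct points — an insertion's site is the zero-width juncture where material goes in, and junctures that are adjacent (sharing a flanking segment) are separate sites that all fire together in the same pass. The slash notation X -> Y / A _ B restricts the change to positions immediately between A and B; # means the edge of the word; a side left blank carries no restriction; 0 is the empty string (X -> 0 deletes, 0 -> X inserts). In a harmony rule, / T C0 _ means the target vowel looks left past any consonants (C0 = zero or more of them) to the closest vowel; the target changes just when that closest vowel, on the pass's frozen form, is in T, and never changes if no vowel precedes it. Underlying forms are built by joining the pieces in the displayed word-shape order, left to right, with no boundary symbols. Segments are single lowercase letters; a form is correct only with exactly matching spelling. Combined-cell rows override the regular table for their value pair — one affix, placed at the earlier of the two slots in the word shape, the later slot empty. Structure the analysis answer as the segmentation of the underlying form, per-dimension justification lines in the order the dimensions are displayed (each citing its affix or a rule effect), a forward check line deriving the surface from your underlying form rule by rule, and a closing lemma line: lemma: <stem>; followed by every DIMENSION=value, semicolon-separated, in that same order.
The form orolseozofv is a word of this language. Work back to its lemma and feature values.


underlying: or-elseos-of-v
TOR=ra - signalled by the affix -v
NUM=ri - signalled by the affix or-
RANK=fe - signalled by the affix -of
check: orelseosofv -> orelseosofv -> orelseozofv -> orolseozofv
lemma: elseos; TOR=ra; NUM=ri; RANK=fe


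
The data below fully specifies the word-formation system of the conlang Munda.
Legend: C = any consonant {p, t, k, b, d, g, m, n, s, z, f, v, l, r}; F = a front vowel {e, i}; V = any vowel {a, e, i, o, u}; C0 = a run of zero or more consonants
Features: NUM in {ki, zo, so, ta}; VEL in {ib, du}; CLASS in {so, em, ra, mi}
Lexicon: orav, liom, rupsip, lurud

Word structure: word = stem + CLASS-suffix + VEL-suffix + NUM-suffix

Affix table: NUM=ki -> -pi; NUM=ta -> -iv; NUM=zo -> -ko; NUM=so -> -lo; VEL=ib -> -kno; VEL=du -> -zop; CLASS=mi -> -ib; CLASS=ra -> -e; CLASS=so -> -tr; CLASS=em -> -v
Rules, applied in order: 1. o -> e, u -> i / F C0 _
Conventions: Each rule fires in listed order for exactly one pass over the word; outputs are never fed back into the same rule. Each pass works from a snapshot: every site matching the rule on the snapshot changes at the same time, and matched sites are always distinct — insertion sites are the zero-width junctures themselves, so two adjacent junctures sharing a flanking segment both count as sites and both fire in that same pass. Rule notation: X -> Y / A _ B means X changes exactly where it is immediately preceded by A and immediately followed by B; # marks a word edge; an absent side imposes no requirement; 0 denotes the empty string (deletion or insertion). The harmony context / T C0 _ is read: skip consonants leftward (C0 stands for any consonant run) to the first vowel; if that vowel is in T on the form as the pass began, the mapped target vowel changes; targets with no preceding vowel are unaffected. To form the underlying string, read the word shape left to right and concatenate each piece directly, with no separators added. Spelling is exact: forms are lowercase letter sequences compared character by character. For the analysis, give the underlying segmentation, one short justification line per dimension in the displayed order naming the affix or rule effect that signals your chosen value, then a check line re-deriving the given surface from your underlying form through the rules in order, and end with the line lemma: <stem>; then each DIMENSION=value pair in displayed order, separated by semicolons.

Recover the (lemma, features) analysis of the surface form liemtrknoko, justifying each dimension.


underlying: liom-tr-kno-ko
NUM=zo - signalled by the affix -ko
VEL=ib - signalled by the affix -kno
CLASS=so - signalled by the affix -tr
check: liomtrknoko -> liemtrknoko
lemma: liom; NUM=zo; VEL=ib; CLASS=so


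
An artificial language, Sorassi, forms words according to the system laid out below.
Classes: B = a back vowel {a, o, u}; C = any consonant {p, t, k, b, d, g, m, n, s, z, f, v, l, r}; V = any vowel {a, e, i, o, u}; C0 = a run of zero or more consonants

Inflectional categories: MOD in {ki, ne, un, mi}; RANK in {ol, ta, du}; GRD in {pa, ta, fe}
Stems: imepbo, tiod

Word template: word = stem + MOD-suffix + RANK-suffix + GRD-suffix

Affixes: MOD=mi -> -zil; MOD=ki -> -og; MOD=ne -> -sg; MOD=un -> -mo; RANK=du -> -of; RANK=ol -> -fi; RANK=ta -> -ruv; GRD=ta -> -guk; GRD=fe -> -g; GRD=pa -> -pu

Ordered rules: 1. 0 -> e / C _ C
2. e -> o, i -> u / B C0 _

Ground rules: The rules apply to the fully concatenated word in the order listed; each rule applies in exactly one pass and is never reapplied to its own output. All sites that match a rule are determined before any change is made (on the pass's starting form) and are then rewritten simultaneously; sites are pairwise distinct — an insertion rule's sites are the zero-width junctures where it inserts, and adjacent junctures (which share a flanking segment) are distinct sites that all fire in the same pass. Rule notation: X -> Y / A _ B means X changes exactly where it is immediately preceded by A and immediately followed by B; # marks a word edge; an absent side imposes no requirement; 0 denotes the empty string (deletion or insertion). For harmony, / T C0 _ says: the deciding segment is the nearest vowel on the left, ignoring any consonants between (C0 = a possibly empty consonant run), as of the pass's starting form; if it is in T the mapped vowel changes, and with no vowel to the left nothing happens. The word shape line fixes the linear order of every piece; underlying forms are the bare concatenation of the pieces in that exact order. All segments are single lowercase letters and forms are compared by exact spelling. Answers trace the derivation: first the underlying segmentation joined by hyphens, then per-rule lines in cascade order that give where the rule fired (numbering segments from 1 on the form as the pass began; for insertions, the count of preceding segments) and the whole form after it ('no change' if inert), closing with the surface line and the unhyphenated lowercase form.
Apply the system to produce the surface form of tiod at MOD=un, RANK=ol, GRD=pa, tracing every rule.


underlying: tiod-mo-fi-pu
1. 0 -> e / C _ C: inserts after position(s) 4: tiodemofipu
2. e -> o, i -> u / B C0 _: fires at position(s) 5, 9: tiodomofupu
surface: tiodomofupu
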